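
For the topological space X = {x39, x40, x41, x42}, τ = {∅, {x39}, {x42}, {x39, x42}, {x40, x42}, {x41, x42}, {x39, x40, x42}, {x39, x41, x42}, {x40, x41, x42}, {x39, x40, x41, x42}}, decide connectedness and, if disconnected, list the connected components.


(X, τ) is disconnected; components = [{x39}, {x40, x41, x42}].

Find clopen sets (U ∈ τ with X ∖ U ∈ τ):
  U = ∅, X ∖ U = {x39, x40, x41, x42} — both open, so U is clopen.
  U = {x39}, X ∖ U = {x40, x41, x42} — both open, so U is clopen.
  U = {x40, x41, x42}, X ∖ U = {x39} — both open, so U is clopen.
  U = {x39, x40, x41, x42}, X ∖ U = ∅ — both open, so U is clopen.
Nontrivial clopen(s) exist: e.g. {x40, x41, x42}. So (X, τ) is disconnected.
Compute connected components by grouping points that agree on all clopens:
  component: {x39}
  component: {x40, x41, x42}


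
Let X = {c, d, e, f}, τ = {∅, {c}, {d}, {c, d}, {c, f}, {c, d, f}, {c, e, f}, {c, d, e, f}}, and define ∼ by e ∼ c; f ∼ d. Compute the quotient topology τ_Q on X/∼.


X/∼ = {[c=e], [d=f]}; |τ_Q| = 2.

Equivalence classes: [c=e], [d=f].
Quotient map π: X → X/∼ sends c ↦ [c=e], d ↦ [d=f], e ↦ [c=e], f ↦ [d=f].
For each subset V ⊆ X/∼, compute π^{-1}(V) ⊆ X and check whether π^{-1}(V) ∈ τ. V is open in τ_Q iff π^{-1}(V) ∈ τ.
  V = {}: π^{-1}(V) = ∅ ∈ τ ✓.
  V = {[c=e]}: π^{-1}(V) = {c, e} ∉ τ ✗.
  V = {[d=f]}: π^{-1}(V) = {d, f} ∉ τ ✗.
  V = {[c=e], [d=f]}: π^{-1}(V) = {c, d, e, f} ∈ τ ✓.
Open sets in the quotient: τ_Q = {{}, {[c=e], [d=f]}} (2 elements).


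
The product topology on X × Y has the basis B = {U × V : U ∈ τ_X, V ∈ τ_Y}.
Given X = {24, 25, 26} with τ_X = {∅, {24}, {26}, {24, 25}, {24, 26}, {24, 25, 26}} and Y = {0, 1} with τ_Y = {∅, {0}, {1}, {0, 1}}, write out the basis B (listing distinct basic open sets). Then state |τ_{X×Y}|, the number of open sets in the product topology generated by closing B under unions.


Basis B = {∅ × ∅, {24} × {0}, {24} × {1}, {26} × {0}, {26} × {1}, {24} × {0, 1}, {24, 25} × {0}, {24, 26} × {0}, {24, 25} × {1}, {24, 26} × {1}, {26} × {0, 1}, {24, 25, 26} × {0}, {24, 25, 26} × {1}, {24, 25} × {0, 1}, {24, 26} × {0, 1}, {24, 25, 26} × {0, 1}}; |τ_{X×Y}| = 36.

Enumerate products U × V with U ∈ τ_X, V ∈ τ_Y (deduplicated):
  ∅ × ∅ = {} (∅)
  {24} × {0} = {(24,0)}
  {24} × {1} = {(24,1)}
  {26} × {0} = {(26,0)}
  {26} × {1} = {(26,1)}
  {24} × {0, 1} = {(24,0), (24,1)}
  {24, 25} × {0} = {(24,0), (25,0)}
  {24, 26} × {0} = {(24,0), (26,0)}
  {24, 25} × {1} = {(24,1), (25,1)}
  {24, 26} × {1} = {(24,1), (26,1)}
  {26} × {0, 1} = {(26,0), (26,1)}
  {24, 25, 26} × {0} = {(24,0), (25,0), (26,0)}
  {24, 25, 26} × {1} = {(24,1), (25,1), (26,1)}
  {24, 25} × {0, 1} = {(24,0), (24,1), (25,0), (25,1)}
  {24, 26} × {0, 1} = {(24,0), (24,1), (26,0), (26,1)}
  {24, 25, 26} × {0, 1} = {(24,0), (24,1), (25,0), (25,1), (26,0), (26,1)}
These 16 distinct sets form the basis B.
Close under arbitrary unions to get τ_{X×Y}; counting gives |τ_{X×Y}| = 36.


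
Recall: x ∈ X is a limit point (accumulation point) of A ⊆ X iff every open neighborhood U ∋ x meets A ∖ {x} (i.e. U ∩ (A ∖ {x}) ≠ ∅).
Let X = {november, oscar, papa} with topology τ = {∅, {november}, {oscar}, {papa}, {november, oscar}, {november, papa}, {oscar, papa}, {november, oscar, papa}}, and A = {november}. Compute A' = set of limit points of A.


A' = ∅

For each x ∈ X, list the open sets U ∈ τ with x ∈ U, then check whether U ∩ (A ∖ {x}) ≠ ∅ for every such U.
  x = november: open {november} ∋ x has {november} ∩ (A ∖ {november}) = ∅, so x is NOT a limit point.
  x = oscar: open {oscar} ∋ x has {oscar} ∩ (A ∖ {oscar}) = ∅, so x is NOT a limit point.
  x = papa: open {papa} ∋ x has {papa} ∩ (A ∖ {papa}) = ∅, so x is NOT a limit point.
Collecting: A' = ∅.


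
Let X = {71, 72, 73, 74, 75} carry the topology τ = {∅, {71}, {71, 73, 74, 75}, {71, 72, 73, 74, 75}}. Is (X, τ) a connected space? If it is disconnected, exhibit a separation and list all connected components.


(X, τ) is connected.

Find clopen sets (U ∈ τ with X ∖ U ∈ τ):
  U = ∅, X ∖ U = {71, 72, 73, 74, 75} — both open, so U is clopen.
  U = {71, 72, 73, 74, 75}, X ∖ U = ∅ — both open, so U is clopen.
Only trivial clopens (∅ and X) exist, so (X, τ) is connected.
Compute connected components by grouping points that agree on all clopens:
  component: {71, 72, 73, 74, 75}


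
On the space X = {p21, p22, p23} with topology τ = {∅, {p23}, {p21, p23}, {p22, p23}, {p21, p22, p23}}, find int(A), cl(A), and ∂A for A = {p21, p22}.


int(A) = ∅, cl(A) = {p21, p22}, ∂A = {p21, p22}.

Closed sets in (X, τ) are complements of opens:
  closed(X, τ) = {∅, {p21}, {p22}, {p21, p22}, {p21, p22, p23}}.
int(A) = ⋃ {U ∈ τ : U ⊆ A}. Opens contained in A: ∅.
Taking the union of these: int(A) = ∅.
cl(A) = ⋂ {C closed : A ⊆ C}. Closed sets containing A: {p21, p22}, {p21, p22, p23}.
Intersecting these: cl(A) = {p21, p22}.
∂A = cl(A) ∖ int(A) = {p21, p22} ∖ ∅ = {p21, p22}.


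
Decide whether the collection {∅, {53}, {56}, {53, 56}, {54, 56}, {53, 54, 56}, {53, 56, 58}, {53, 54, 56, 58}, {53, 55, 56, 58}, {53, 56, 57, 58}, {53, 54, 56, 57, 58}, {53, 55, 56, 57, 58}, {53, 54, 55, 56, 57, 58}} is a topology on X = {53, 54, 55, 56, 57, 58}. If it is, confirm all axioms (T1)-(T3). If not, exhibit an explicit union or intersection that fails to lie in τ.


τ is NOT a topology on X.

Axiom (T1): ∅ ∈ τ? Yes; X ∈ τ? Yes.
Axiom (T2/T3): check pairwise unions and intersections of members of τ.
Counterexample for (T2): {54, 56} ∪ {53, 55, 56, 58} = {53, 54, 55, 56, 58} ∉ τ. Therefore τ is NOT a topology.


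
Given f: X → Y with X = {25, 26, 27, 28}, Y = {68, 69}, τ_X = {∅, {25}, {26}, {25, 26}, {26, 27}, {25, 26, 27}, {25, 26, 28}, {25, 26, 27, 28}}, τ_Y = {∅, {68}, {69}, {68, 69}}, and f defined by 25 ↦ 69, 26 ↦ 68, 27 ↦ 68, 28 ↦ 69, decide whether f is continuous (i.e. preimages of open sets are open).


f is NOT continuous.

Compute f^{-1}(U) for each U ∈ τ_Y:
  U = ∅: f^{-1}(U) = ∅ ∈ τ_X ✓.
  U = {68}: f^{-1}(U) = {26, 27} ∈ τ_X ✓.
  U = {69}: f^{-1}(U) = {25, 28} ∉ τ_X ✗.
  U = {68, 69}: f^{-1}(U) = {25, 26, 27, 28} ∈ τ_X ✓.
Found U = {69} with f^{-1}(U) = {25, 28} not in τ_X. Therefore f is NOT continuous.


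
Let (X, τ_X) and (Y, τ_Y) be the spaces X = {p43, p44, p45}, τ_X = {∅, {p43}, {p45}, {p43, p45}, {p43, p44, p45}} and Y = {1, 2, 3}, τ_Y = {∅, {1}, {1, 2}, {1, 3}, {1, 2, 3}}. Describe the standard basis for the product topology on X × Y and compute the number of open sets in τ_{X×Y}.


Basis B = {∅ × ∅, {p43} × {1}, {p45} × {1}, {p43} × {1, 2}, {p43} × {1, 3}, {p43, p45} × {1}, {p45} × {1, 2}, {p45} × {1, 3}, {p43} × {1, 2, 3}, {p43, p44, p45} × {1}, {p45} × {1, 2, 3}, {p43, p45} × {1, 2}, {p43, p45} × {1, 3}, {p43, p45} × {1, 2, 3}, {p43, p44, p45} × {1, 2}, {p43, p44, p45} × {1, 3}, {p43, p44, p45} × {1, 2, 3}}; |τ_{X×Y}| = 50.

Enumerate products U × V with U ∈ τ_X, V ∈ τ_Y (deduplicated):
  ∅ × ∅ = {} (∅)
  {p43} × {1} = {(p43,1)}
  {p45} × {1} = {(p45,1)}
  {p43} × {1, 2} = {(p43,1), (p43,2)}
  {p43} × {1, 3} = {(p43,1), (p43,3)}
  {p43, p45} × {1} = {(p43,1), (p45,1)}
  {p45} × {1, 2} = {(p45,1), (p45,2)}
  {p45} × {1, 3} = {(p45,1), (p45,3)}
  {p43} × {1, 2, 3} = {(p43,1), (p43,2), (p43,3)}
  {p43, p44, p45} × {1} = {(p43,1), (p44,1), (p45,1)}
  {p45} × {1, 2, 3} = {(p45,1), (p45,2), (p45,3)}
  {p43, p45} × {1, 2} = {(p43,1), (p43,2), (p45,1), (p45,2)}
  {p43, p45} × {1, 3} = {(p43,1), (p43,3), (p45,1), (p45,3)}
  {p43, p45} × {1, 2, 3} = {(p43,1), (p43,2), (p43,3), (p45,1), (p45,2), (p45,3)}
  {p43, p44, p45} × {1, 2} = {(p43,1), (p43,2), (p44,1), (p44,2), (p45,1), (p45,2)}
  {p43, p44, p45} × {1, 3} = {(p43,1), (p43,3), (p44,1), (p44,3), (p45,1), (p45,3)}
  {p43, p44, p45} × {1, 2, 3} = {(p43,1), (p43,2), (p43,3), (p44,1), (p44,2), (p44,3), (p45,1), (p45,2), (p45,3)}
These 17 distinct sets form the basis B.
Close under arbitrary unions to get τ_{X×Y}; counting gives |τ_{X×Y}| = 50.


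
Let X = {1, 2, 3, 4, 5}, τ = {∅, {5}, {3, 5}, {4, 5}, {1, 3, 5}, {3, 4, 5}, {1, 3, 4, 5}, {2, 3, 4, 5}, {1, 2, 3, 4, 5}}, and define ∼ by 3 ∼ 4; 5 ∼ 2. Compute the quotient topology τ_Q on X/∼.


X/∼ = {[1], [2=5], [3=4]}; |τ_Q| = 3.

Equivalence classes: [1], [2=5], [3=4].
Quotient map π: X → X/∼ sends 1 ↦ [1], 2 ↦ [2=5], 3 ↦ [3=4], 4 ↦ [3=4], 5 ↦ [2=5].
For each subset V ⊆ X/∼, compute π^{-1}(V) ⊆ X and check whether π^{-1}(V) ∈ τ. V is open in τ_Q iff π^{-1}(V) ∈ τ.
  V = {}: π^{-1}(V) = ∅ ∈ τ ✓.
  V = {[1]}: π^{-1}(V) = {1} ∉ τ ✗.
  V = {[2=5]}: π^{-1}(V) = {2, 5} ∉ τ ✗.
  V = {[1], [2=5]}: π^{-1}(V) = {1, 2, 5} ∉ τ ✗.
  V = {[3=4]}: π^{-1}(V) = {3, 4} ∉ τ ✗.
  V = {[1], [3=4]}: π^{-1}(V) = {1, 3, 4} ∉ τ ✗.
  V = {[2=5], [3=4]}: π^{-1}(V) = {2, 3, 4, 5} ∈ τ ✓.
  V = {[1], [2=5], [3=4]}: π^{-1}(V) = {1, 2, 3, 4, 5} ∈ τ ✓.
Open sets in the quotient: τ_Q = {{}, {[2=5], [3=4]}, {[1], [2=5], [3=4]}} (3 elements).


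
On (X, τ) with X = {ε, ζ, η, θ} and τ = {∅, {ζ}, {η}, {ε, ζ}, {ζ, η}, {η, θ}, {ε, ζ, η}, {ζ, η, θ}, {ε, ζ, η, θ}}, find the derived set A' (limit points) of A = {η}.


A' = {θ}

For each x ∈ X, list the open sets U ∈ τ with x ∈ U, then check whether U ∩ (A ∖ {x}) ≠ ∅ for every such U.
  x = ε: open {ε, ζ} ∋ x has {ε, ζ} ∩ (A ∖ {ε}) = ∅, so x is NOT a limit point.
  x = ζ: open {ζ} ∋ x has {ζ} ∩ (A ∖ {ζ}) = ∅, so x is NOT a limit point.
  x = η: open {η} ∋ x has {η} ∩ (A ∖ {η}) = ∅, so x is NOT a limit point.
  x = θ: opens ∋ x are {η, θ}, {ζ, η, θ}, {ε, ζ, η, θ}; each meets A ∖ {θ}, so x IS a limit point.
Collecting: A' = {θ}.


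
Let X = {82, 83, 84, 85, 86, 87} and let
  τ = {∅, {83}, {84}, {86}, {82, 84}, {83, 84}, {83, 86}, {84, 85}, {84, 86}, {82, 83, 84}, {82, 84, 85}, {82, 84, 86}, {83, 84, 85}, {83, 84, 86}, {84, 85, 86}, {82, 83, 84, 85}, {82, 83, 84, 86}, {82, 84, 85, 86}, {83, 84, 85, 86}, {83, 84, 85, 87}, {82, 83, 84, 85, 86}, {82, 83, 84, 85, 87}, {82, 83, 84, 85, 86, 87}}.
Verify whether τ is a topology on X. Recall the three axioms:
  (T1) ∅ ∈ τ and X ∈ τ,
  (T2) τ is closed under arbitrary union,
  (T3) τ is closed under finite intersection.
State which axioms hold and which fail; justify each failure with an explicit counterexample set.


τ is NOT a topology on X.

Axiom (T1): ∅ ∈ τ? Yes; X ∈ τ? Yes.
Axiom (T2/T3): check pairwise unions and intersections of members of τ.
Counterexample for (T2): {86} ∪ {83, 84, 85, 87} = {83, 84, 85, 86, 87} ∉ τ. Therefore τ is NOT a topology.


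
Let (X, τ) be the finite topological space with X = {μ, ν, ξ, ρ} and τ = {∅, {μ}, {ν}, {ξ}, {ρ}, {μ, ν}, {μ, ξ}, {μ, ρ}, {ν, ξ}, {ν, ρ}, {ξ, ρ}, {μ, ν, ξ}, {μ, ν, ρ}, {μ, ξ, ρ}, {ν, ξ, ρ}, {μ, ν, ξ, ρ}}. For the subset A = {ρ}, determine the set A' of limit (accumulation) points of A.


A' = ∅

For each x ∈ X, list the open sets U ∈ τ with x ∈ U, then check whether U ∩ (A ∖ {x}) ≠ ∅ for every such U.
  x = μ: open {μ} ∋ x has {μ} ∩ (A ∖ {μ}) = ∅, so x is NOT a limit point.
  x = ν: open {ν} ∋ x has {ν} ∩ (A ∖ {ν}) = ∅, so x is NOT a limit point.
  x = ξ: open {ξ} ∋ x has {ξ} ∩ (A ∖ {ξ}) = ∅, so x is NOT a limit point.
  x = ρ: open {ρ} ∋ x has {ρ} ∩ (A ∖ {ρ}) = ∅, so x is NOT a limit point.
Collecting: A' = ∅.


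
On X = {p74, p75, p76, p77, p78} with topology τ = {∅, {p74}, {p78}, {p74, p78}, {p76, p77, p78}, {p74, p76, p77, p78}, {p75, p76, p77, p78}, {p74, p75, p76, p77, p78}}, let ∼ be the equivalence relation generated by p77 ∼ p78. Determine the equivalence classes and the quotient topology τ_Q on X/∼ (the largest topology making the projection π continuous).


X/∼ = {[p74], [p75], [p76], [p77=p78]}; |τ_Q| = 6.

Equivalence classes: [p74], [p75], [p76], [p77=p78].
Quotient map π: X → X/∼ sends p74 ↦ [p74], p75 ↦ [p75], p76 ↦ [p76], p77 ↦ [p77=p78], p78 ↦ [p77=p78].
For each subset V ⊆ X/∼, compute π^{-1}(V) ⊆ X and check whether π^{-1}(V) ∈ τ. V is open in τ_Q iff π^{-1}(V) ∈ τ.
  V = {}: π^{-1}(V) = ∅ ∈ τ ✓.
  V = {[p74]}: π^{-1}(V) = {p74} ∈ τ ✓.
  V = {[p75]}: π^{-1}(V) = {p75} ∉ τ ✗.
  V = {[p74], [p75]}: π^{-1}(V) = {p74, p75} ∉ τ ✗.
  V = {[p76]}: π^{-1}(V) = {p76} ∉ τ ✗.
  V = {[p74], [p76]}: π^{-1}(V) = {p74, p76} ∉ τ ✗.
  V = {[p75], [p76]}: π^{-1}(V) = {p75, p76} ∉ τ ✗.
  V = {[p74], [p75], [p76]}: π^{-1}(V) = {p74, p75, p76} ∉ τ ✗.
  V = {[p77=p78]}: π^{-1}(V) = {p77, p78} ∉ τ ✗.
  V = {[p74], [p77=p78]}: π^{-1}(V) = {p74, p77, p78} ∉ τ ✗.
  V = {[p75], [p77=p78]}: π^{-1}(V) = {p75, p77, p78} ∉ τ ✗.
  V = {[p74], [p75], [p77=p78]}: π^{-1}(V) = {p74, p75, p77, p78} ∉ τ ✗.
  V = {[p76], [p77=p78]}: π^{-1}(V) = {p76, p77, p78} ∈ τ ✓.
  V = {[p74], [p76], [p77=p78]}: π^{-1}(V) = {p74, p76, p77, p78} ∈ τ ✓.
  V = {[p75], [p76], [p77=p78]}: π^{-1}(V) = {p75, p76, p77, p78} ∈ τ ✓.
  V = {[p74], [p75], [p76], [p77=p78]}: π^{-1}(V) = {p74, p75, p76, p77, p78} ∈ τ ✓.
Open sets in the quotient: τ_Q = {{}, {[p74]}, {[p76], [p77=p78]}, {[p74], [p76], [p77=p78]}, {[p75], [p76], [p77=p78]}, {[p74], [p75], [p76], [p77=p78]}} (6 elements).


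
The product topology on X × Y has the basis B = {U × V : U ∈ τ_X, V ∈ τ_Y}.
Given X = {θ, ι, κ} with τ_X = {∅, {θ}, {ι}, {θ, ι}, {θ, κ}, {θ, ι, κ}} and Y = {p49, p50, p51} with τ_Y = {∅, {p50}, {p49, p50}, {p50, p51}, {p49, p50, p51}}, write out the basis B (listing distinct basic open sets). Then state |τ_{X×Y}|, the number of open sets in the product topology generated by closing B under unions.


Basis B = {∅ × ∅, {θ} × {p50}, {ι} × {p50}, {θ} × {p49, p50}, {θ} × {p50, p51}, {θ, ι} × {p50}, {θ, κ} × {p50}, {ι} × {p49, p50}, {ι} × {p50, p51}, {θ} × {p49, p50, p51}, {θ, ι, κ} × {p50}, {ι} × {p49, p50, p51}, {θ, ι} × {p49, p50}, {θ, κ} × {p49, p50}, {θ, ι} × {p50, p51}, {θ, κ} × {p50, p51}, {θ, ι} × {p49, p50, p51}, {θ, κ} × {p49, p50, p51}, {θ, ι, κ} × {p49, p50}, {θ, ι, κ} × {p50, p51}, {θ, ι, κ} × {p49, p50, p51}}; |τ_{X×Y}| = 70.

Enumerate products U × V with U ∈ τ_X, V ∈ τ_Y (deduplicated):
  ∅ × ∅ = {} (∅)
  {θ} × {p50} = {(θ,p50)}
  {ι} × {p50} = {(ι,p50)}
  {θ} × {p49, p50} = {(θ,p49), (θ,p50)}
  {θ} × {p50, p51} = {(θ,p50), (θ,p51)}
  {θ, ι} × {p50} = {(θ,p50), (ι,p50)}
  {θ, κ} × {p50} = {(θ,p50), (κ,p50)}
  {ι} × {p49, p50} = {(ι,p49), (ι,p50)}
  {ι} × {p50, p51} = {(ι,p50), (ι,p51)}
  {θ} × {p49, p50, p51} = {(θ,p49), (θ,p50), (θ,p51)}
  {θ, ι, κ} × {p50} = {(θ,p50), (ι,p50), (κ,p50)}
  {ι} × {p49, p50, p51} = {(ι,p49), (ι,p50), (ι,p51)}
  {θ, ι} × {p49, p50} = {(θ,p49), (θ,p50), (ι,p49), (ι,p50)}
  {θ, κ} × {p49, p50} = {(θ,p49), (θ,p50), (κ,p49), (κ,p50)}
  {θ, ι} × {p50, p51} = {(θ,p50), (θ,p51), (ι,p50), (ι,p51)}
  {θ, κ} × {p50, p51} = {(θ,p50), (θ,p51), (κ,p50), (κ,p51)}
  {θ, ι} × {p49, p50, p51} = {(θ,p49), (θ,p50), (θ,p51), (ι,p49), (ι,p50), (ι,p51)}
  {θ, κ} × {p49, p50, p51} = {(θ,p49), (θ,p50), (θ,p51), (κ,p49), (κ,p50), (κ,p51)}
  {θ, ι, κ} × {p49, p50} = {(θ,p49), (θ,p50), (ι,p49), (ι,p50), (κ,p49), (κ,p50)}
  {θ, ι, κ} × {p50, p51} = {(θ,p50), (θ,p51), (ι,p50), (ι,p51), (κ,p50), (κ,p51)}
  {θ, ι, κ} × {p49, p50, p51} = {(θ,p49), (θ,p50), (θ,p51), (ι,p49), (ι,p50), (ι,p51), (κ,p49), (κ,p50), (κ,p51)}
These 21 distinct sets form the basis B.
Close under arbitrary unions to get τ_{X×Y}; counting gives |τ_{X×Y}| = 70.


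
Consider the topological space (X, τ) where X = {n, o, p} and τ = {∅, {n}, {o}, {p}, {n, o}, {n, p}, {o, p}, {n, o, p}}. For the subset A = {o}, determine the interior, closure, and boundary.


int(A) = {o}, cl(A) = {o}, ∂A = ∅.

Closed sets in (X, τ) are complements of opens:
  closed(X, τ) = {∅, {n}, {o}, {p}, {n, o}, {n, p}, {o, p}, {n, o, p}}.
int(A) = ⋃ {U ∈ τ : U ⊆ A}. Opens contained in A: ∅, {o}.
Taking the union of these: int(A) = {o}.
cl(A) = ⋂ {C closed : A ⊆ C}. Closed sets containing A: {o}, {n, o}, {o, p}, {n, o, p}.
Intersecting these: cl(A) = {o}.
∂A = cl(A) ∖ int(A) = {o} ∖ {o} = ∅.


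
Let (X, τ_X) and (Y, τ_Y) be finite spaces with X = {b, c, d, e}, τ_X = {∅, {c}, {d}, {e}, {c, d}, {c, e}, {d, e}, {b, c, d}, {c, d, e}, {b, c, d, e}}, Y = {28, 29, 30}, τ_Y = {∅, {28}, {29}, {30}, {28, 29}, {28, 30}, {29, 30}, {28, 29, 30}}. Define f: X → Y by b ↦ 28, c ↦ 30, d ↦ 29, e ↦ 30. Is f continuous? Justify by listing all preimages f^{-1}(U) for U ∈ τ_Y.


f is NOT continuous.

Compute f^{-1}(U) for each U ∈ τ_Y:
  U = ∅: f^{-1}(U) = ∅ ∈ τ_X ✓.
  U = {28}: f^{-1}(U) = {b} ∉ τ_X ✗.
  U = {29}: f^{-1}(U) = {d} ∈ τ_X ✓.
  U = {30}: f^{-1}(U) = {c, e} ∈ τ_X ✓.
  U = {28, 29}: f^{-1}(U) = {b, d} ∉ τ_X ✗.
  U = {28, 30}: f^{-1}(U) = {b, c, e} ∉ τ_X ✗.
  U = {29, 30}: f^{-1}(U) = {c, d, e} ∈ τ_X ✓.
  U = {28, 29, 30}: f^{-1}(U) = {b, c, d, e} ∈ τ_X ✓.
Found U = {28} with f^{-1}(U) = {b} not in τ_X. Therefore f is NOT continuous.


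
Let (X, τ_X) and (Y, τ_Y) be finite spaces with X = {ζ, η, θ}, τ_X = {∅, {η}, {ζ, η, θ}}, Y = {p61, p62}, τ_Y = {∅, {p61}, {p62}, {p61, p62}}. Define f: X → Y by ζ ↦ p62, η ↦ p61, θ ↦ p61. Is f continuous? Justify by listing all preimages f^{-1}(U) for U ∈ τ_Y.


f is NOT continuous.

Compute f^{-1}(U) for each U ∈ τ_Y:
  U = ∅: f^{-1}(U) = ∅ ∈ τ_X ✓.
  U = {p61}: f^{-1}(U) = {η, θ} ∉ τ_X ✗.
  U = {p62}: f^{-1}(U) = {ζ} ∉ τ_X ✗.
  U = {p61, p62}: f^{-1}(U) = {ζ, η, θ} ∈ τ_X ✓.
Found U = {p61} with f^{-1}(U) = {η, θ} not in τ_X. Therefore f is NOT continuous.


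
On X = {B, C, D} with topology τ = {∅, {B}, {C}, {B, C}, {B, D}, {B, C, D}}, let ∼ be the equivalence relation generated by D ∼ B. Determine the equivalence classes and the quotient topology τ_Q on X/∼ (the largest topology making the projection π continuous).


X/∼ = {[B=D], [C]}; |τ_Q| = 4.

Equivalence classes: [B=D], [C].
Quotient map π: X → X/∼ sends B ↦ [B=D], C ↦ [C], D ↦ [B=D].
For each subset V ⊆ X/∼, compute π^{-1}(V) ⊆ X and check whether π^{-1}(V) ∈ τ. V is open in τ_Q iff π^{-1}(V) ∈ τ.
  V = {}: π^{-1}(V) = ∅ ∈ τ ✓.
  V = {[B=D]}: π^{-1}(V) = {B, D} ∈ τ ✓.
  V = {[C]}: π^{-1}(V) = {C} ∈ τ ✓.
  V = {[B=D], [C]}: π^{-1}(V) = {B, C, D} ∈ τ ✓.
Open sets in the quotient: τ_Q = {{}, {[B=D]}, {[C]}, {[B=D], [C]}} (4 elements).


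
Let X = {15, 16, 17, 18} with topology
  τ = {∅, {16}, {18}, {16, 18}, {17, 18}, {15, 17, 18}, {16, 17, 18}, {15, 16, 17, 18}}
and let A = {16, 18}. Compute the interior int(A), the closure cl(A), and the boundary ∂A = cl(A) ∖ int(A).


int(A) = {16, 18}, cl(A) = {15, 16, 17, 18}, ∂A = {15, 17}.

Closed sets in (X, τ) are complements of opens:
  closed(X, τ) = {∅, {15}, {16}, {15, 16}, {15, 17}, {15, 16, 17}, {15, 17, 18}, {15, 16, 17, 18}}.
int(A) = ⋃ {U ∈ τ : U ⊆ A}. Opens contained in A: ∅, {16}, {18}, {16, 18}.
Taking the union of these: int(A) = {16, 18}.
cl(A) = ⋂ {C closed : A ⊆ C}. Closed sets containing A: {15, 16, 17, 18}.
Intersecting these: cl(A) = {15, 16, 17, 18}.
∂A = cl(A) ∖ int(A) = {15, 16, 17, 18} ∖ {16, 18} = {15, 17}.


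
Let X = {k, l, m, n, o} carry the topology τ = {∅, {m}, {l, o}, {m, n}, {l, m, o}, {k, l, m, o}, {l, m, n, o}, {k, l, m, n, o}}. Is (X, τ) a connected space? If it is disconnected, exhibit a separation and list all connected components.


(X, τ) is connected.

Find clopen sets (U ∈ τ with X ∖ U ∈ τ):
  U = ∅, X ∖ U = {k, l, m, n, o} — both open, so U is clopen.
  U = {k, l, m, n, o}, X ∖ U = ∅ — both open, so U is clopen.
Only trivial clopens (∅ and X) exist, so (X, τ) is connected.
Compute connected components by grouping points that agree on all clopens:
  component: {k, l, m, n, o}


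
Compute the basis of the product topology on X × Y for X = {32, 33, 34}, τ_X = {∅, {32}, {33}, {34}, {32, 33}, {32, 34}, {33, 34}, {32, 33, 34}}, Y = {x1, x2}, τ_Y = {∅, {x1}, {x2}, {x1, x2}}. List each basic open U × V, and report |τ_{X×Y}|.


Basis B = {∅ × ∅, {32} × {x1}, {32} × {x2}, {33} × {x1}, {33} × {x2}, {34} × {x1}, {34} × {x2}, {32} × {x1, x2}, {32, 33} × {x1}, {32, 34} × {x1}, {32, 33} × {x2}, {32, 34} × {x2}, {33} × {x1, x2}, {33, 34} × {x1}, {33, 34} × {x2}, {34} × {x1, x2}, {32, 33, 34} × {x1}, {32, 33, 34} × {x2}, {32, 33} × {x1, x2}, {32, 34} × {x1, x2}, {33, 34} × {x1, x2}, {32, 33, 34} × {x1, x2}}; |τ_{X×Y}| = 64.

Enumerate products U × V with U ∈ τ_X, V ∈ τ_Y (deduplicated):
  ∅ × ∅ = {} (∅)
  {32} × {x1} = {(32,x1)}
  {32} × {x2} = {(32,x2)}
  {33} × {x1} = {(33,x1)}
  {33} × {x2} = {(33,x2)}
  {34} × {x1} = {(34,x1)}
  {34} × {x2} = {(34,x2)}
  {32} × {x1, x2} = {(32,x1), (32,x2)}
  {32, 33} × {x1} = {(32,x1), (33,x1)}
  {32, 34} × {x1} = {(32,x1), (34,x1)}
  {32, 33} × {x2} = {(32,x2), (33,x2)}
  {32, 34} × {x2} = {(32,x2), (34,x2)}
  {33} × {x1, x2} = {(33,x1), (33,x2)}
  {33, 34} × {x1} = {(33,x1), (34,x1)}
  {33, 34} × {x2} = {(33,x2), (34,x2)}
  {34} × {x1, x2} = {(34,x1), (34,x2)}
  {32, 33, 34} × {x1} = {(32,x1), (33,x1), (34,x1)}
  {32, 33, 34} × {x2} = {(32,x2), (33,x2), (34,x2)}
  {32, 33} × {x1, x2} = {(32,x1), (32,x2), (33,x1), (33,x2)}
  {32, 34} × {x1, x2} = {(32,x1), (32,x2), (34,x1), (34,x2)}
  {33, 34} × {x1, x2} = {(33,x1), (33,x2), (34,x1), (34,x2)}
  {32, 33, 34} × {x1, x2} = {(32,x1), (32,x2), (33,x1), (33,x2), (34,x1), (34,x2)}
These 22 distinct sets form the basis B.
Close under arbitrary unions to get τ_{X×Y}; counting gives |τ_{X×Y}| = 64.


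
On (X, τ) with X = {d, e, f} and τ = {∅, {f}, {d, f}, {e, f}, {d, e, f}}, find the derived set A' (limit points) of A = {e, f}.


A' = {d, e}

For each x ∈ X, list the open sets U ∈ τ with x ∈ U, then check whether U ∩ (A ∖ {x}) ≠ ∅ for every such U.
  x = d: opens ∋ x are {d, f}, {d, e, f}; each meets A ∖ {d}, so x IS a limit point.
  x = e: opens ∋ x are {e, f}, {d, e, f}; each meets A ∖ {e}, so x IS a limit point.
  x = f: open {f} ∋ x has {f} ∩ (A ∖ {f}) = ∅, so x is NOT a limit point.
Collecting: A' = {d, e}.


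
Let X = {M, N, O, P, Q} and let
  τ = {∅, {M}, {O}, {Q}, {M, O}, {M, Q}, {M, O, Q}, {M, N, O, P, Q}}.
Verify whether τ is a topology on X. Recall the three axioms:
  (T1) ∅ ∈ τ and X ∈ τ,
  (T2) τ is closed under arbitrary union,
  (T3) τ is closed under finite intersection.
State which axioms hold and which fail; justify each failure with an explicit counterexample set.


τ is NOT a topology on X.

Axiom (T1): ∅ ∈ τ? Yes; X ∈ τ? Yes.
Axiom (T2/T3): check pairwise unions and intersections of members of τ.
Counterexample for (T2): {O} ∪ {Q} = {O, Q} ∉ τ. Therefore τ is NOT a topology.


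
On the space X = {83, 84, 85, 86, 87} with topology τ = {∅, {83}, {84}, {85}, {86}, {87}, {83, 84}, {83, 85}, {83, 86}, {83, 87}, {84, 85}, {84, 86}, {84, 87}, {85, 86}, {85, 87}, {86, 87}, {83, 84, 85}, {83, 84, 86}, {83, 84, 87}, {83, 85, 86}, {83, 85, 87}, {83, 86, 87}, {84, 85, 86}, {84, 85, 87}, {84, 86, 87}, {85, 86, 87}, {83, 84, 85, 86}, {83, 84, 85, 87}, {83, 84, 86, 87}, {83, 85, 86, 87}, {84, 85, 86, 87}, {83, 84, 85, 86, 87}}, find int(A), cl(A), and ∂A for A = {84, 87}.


int(A) = {84, 87}, cl(A) = {84, 87}, ∂A = ∅.

Closed sets in (X, τ) are complements of opens:
  closed(X, τ) = {∅, {83}, {84}, {85}, {86}, {87}, {83, 84}, {83, 85}, {83, 86}, {83, 87}, {84, 85}, {84, 86}, {84, 87}, {85, 86}, {85, 87}, {86, 87}, {83, 84, 85}, {83, 84, 86}, {83, 84, 87}, {83, 85, 86}, {83, 85, 87}, {83, 86, 87}, {84, 85, 86}, {84, 85, 87}, {84, 86, 87}, {85, 86, 87}, {83, 84, 85, 86}, {83, 84, 85, 87}, {83, 84, 86, 87}, {83, 85, 86, 87}, {84, 85, 86, 87}, {83, 84, 85, 86, 87}}.
int(A) = ⋃ {U ∈ τ : U ⊆ A}. Opens contained in A: ∅, {84}, {87}, {84, 87}.
Taking the union of these: int(A) = {84, 87}.
cl(A) = ⋂ {C closed : A ⊆ C}. Closed sets containing A: {84, 87}, {83, 84, 87}, {84, 85, 87}, {84, 86, 87}, {83, 84, 85, 87}, {83, 84, 86, 87}, {84, 85, 86, 87}, {83, 84, 85, 86, 87}.
Intersecting these: cl(A) = {84, 87}.
∂A = cl(A) ∖ int(A) = {84, 87} ∖ {84, 87} = ∅.


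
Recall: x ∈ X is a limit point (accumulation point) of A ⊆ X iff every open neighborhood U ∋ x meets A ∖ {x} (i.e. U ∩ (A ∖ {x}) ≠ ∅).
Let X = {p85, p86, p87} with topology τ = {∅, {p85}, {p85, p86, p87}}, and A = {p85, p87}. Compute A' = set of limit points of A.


A' = {p86, p87}

For each x ∈ X, list the open sets U ∈ τ with x ∈ U, then check whether U ∩ (A ∖ {x}) ≠ ∅ for every such U.
  x = p85: open {p85} ∋ x has {p85} ∩ (A ∖ {p85}) = ∅, so x is NOT a limit point.
  x = p86: opens ∋ x are {p85, p86, p87}; each meets A ∖ {p86}, so x IS a limit point.
  x = p87: opens ∋ x are {p85, p86, p87}; each meets A ∖ {p87}, so x IS a limit point.
Collecting: A' = {p86, p87}.


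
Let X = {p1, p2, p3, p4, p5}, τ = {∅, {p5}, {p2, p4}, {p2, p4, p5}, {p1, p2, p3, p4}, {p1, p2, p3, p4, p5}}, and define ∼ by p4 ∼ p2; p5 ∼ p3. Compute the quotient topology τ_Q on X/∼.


X/∼ = {[p1], [p2=p4], [p3=p5]}; |τ_Q| = 3.

Equivalence classes: [p1], [p2=p4], [p3=p5].
Quotient map π: X → X/∼ sends p1 ↦ [p1], p2 ↦ [p2=p4], p3 ↦ [p3=p5], p4 ↦ [p2=p4], p5 ↦ [p3=p5].
For each subset V ⊆ X/∼, compute π^{-1}(V) ⊆ X and check whether π^{-1}(V) ∈ τ. V is open in τ_Q iff π^{-1}(V) ∈ τ.
  V = {}: π^{-1}(V) = ∅ ∈ τ ✓.
  V = {[p1]}: π^{-1}(V) = {p1} ∉ τ ✗.
  V = {[p2=p4]}: π^{-1}(V) = {p2, p4} ∈ τ ✓.
  V = {[p1], [p2=p4]}: π^{-1}(V) = {p1, p2, p4} ∉ τ ✗.
  V = {[p3=p5]}: π^{-1}(V) = {p3, p5} ∉ τ ✗.
  V = {[p1], [p3=p5]}: π^{-1}(V) = {p1, p3, p5} ∉ τ ✗.
  V = {[p2=p4], [p3=p5]}: π^{-1}(V) = {p2, p3, p4, p5} ∉ τ ✗.
  V = {[p1], [p2=p4], [p3=p5]}: π^{-1}(V) = {p1, p2, p3, p4, p5} ∈ τ ✓.
Open sets in the quotient: τ_Q = {{}, {[p2=p4]}, {[p1], [p2=p4], [p3=p5]}} (3 elements).


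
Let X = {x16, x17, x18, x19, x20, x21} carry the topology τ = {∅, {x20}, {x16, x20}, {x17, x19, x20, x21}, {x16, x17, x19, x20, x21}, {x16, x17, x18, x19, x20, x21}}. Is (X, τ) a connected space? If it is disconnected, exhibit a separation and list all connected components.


(X, τ) is connected.

Find clopen sets (U ∈ τ with X ∖ U ∈ τ):
  U = ∅, X ∖ U = {x16, x17, x18, x19, x20, x21} — both open, so U is clopen.
  U = {x16, x17, x18, x19, x20, x21}, X ∖ U = ∅ — both open, so U is clopen.
Only trivial clopens (∅ and X) exist, so (X, τ) is connected.
Compute connected components by grouping points that agree on all clopens:
  component: {x16, x17, x18, x19, x20, x21}


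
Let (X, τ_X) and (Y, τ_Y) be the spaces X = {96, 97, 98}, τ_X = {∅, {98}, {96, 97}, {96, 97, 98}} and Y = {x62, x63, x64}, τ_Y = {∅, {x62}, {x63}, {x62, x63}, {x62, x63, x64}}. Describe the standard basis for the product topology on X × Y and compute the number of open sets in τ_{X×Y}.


Basis B = {∅ × ∅, {98} × {x62}, {98} × {x63}, {96, 97} × {x62}, {96, 97} × {x63}, {98} × {x62, x63}, {96, 97, 98} × {x62}, {96, 97, 98} × {x63}, {98} × {x62, x63, x64}, {96, 97} × {x62, x63}, {96, 97} × {x62, x63, x64}, {96, 97, 98} × {x62, x63}, {96, 97, 98} × {x62, x63, x64}}; |τ_{X×Y}| = 25.

Enumerate products U × V with U ∈ τ_X, V ∈ τ_Y (deduplicated):
  ∅ × ∅ = {} (∅)
  {98} × {x62} = {(98,x62)}
  {98} × {x63} = {(98,x63)}
  {96, 97} × {x62} = {(96,x62), (97,x62)}
  {96, 97} × {x63} = {(96,x63), (97,x63)}
  {98} × {x62, x63} = {(98,x62), (98,x63)}
  {96, 97, 98} × {x62} = {(96,x62), (97,x62), (98,x62)}
  {96, 97, 98} × {x63} = {(96,x63), (97,x63), (98,x63)}
  {98} × {x62, x63, x64} = {(98,x62), (98,x63), (98,x64)}
  {96, 97} × {x62, x63} = {(96,x62), (96,x63), (97,x62), (97,x63)}
  {96, 97} × {x62, x63, x64} = {(96,x62), (96,x63), (96,x64), (97,x62), (97,x63), (97,x64)}
  {96, 97, 98} × {x62, x63} = {(96,x62), (96,x63), (97,x62), (97,x63), (98,x62), (98,x63)}
  {96, 97, 98} × {x62, x63, x64} = {(96,x62), (96,x63), (96,x64), (97,x62), (97,x63), (97,x64), (98,x62), (98,x63), (98,x64)}
These 13 distinct sets form the basis B.
Close under arbitrary unions to get τ_{X×Y}; counting gives |τ_{X×Y}| = 25.


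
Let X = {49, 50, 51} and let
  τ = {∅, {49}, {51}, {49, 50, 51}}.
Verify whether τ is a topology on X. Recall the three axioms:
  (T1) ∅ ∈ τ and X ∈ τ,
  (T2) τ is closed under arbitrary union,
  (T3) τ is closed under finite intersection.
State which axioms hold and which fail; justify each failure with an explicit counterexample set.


τ is NOT a topology on X.

Axiom (T1): ∅ ∈ τ? Yes; X ∈ τ? Yes.
Axiom (T2/T3): check pairwise unions and intersections of members of τ.
Counterexample for (T2): {49} ∪ {51} = {49, 51} ∉ τ. Therefore τ is NOT a topology.


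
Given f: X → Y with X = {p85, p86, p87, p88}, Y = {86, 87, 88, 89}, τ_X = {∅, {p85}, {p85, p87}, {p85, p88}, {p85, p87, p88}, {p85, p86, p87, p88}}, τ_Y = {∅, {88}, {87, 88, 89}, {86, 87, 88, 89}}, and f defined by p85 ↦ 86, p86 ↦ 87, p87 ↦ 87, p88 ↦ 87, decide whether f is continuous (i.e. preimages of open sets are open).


f is NOT continuous.

Compute f^{-1}(U) for each U ∈ τ_Y:
  U = ∅: f^{-1}(U) = ∅ ∈ τ_X ✓.
  U = {88}: f^{-1}(U) = ∅ ∈ τ_X ✓.
  U = {87, 88, 89}: f^{-1}(U) = {p86, p87, p88} ∉ τ_X ✗.
  U = {86, 87, 88, 89}: f^{-1}(U) = {p85, p86, p87, p88} ∈ τ_X ✓.
Found U = {87, 88, 89} with f^{-1}(U) = {p86, p87, p88} not in τ_X. Therefore f is NOT continuous.


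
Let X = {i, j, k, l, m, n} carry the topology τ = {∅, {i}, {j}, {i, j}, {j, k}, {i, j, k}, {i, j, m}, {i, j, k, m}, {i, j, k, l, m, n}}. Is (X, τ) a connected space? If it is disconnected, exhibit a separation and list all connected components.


(X, τ) is connected.

Find clopen sets (U ∈ τ with X ∖ U ∈ τ):
  U = ∅, X ∖ U = {i, j, k, l, m, n} — both open, so U is clopen.
  U = {i, j, k, l, m, n}, X ∖ U = ∅ — both open, so U is clopen.
Only trivial clopens (∅ and X) exist, so (X, τ) is connected.
Compute connected components by grouping points that agree on all clopens:
  component: {i, j, k, l, m, n}


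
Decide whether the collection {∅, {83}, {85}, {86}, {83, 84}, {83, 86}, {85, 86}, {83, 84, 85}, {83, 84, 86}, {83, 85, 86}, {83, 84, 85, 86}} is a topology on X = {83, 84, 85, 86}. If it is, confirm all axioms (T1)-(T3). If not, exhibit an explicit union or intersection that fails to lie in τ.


τ is NOT a topology on X.

Axiom (T1): ∅ ∈ τ? Yes; X ∈ τ? Yes.
Axiom (T2/T3): check pairwise unions and intersections of members of τ.
Counterexample for (T2): {83} ∪ {85} = {83, 85} ∉ τ. Therefore τ is NOT a topology.


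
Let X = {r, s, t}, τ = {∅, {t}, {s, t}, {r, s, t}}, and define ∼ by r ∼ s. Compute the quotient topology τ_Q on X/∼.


X/∼ = {[r=s], [t]}; |τ_Q| = 3.

Equivalence classes: [r=s], [t].
Quotient map π: X → X/∼ sends r ↦ [r=s], s ↦ [r=s], t ↦ [t].
For each subset V ⊆ X/∼, compute π^{-1}(V) ⊆ X and check whether π^{-1}(V) ∈ τ. V is open in τ_Q iff π^{-1}(V) ∈ τ.
  V = {}: π^{-1}(V) = ∅ ∈ τ ✓.
  V = {[r=s]}: π^{-1}(V) = {r, s} ∉ τ ✗.
  V = {[t]}: π^{-1}(V) = {t} ∈ τ ✓.
  V = {[r=s], [t]}: π^{-1}(V) = {r, s, t} ∈ τ ✓.
Open sets in the quotient: τ_Q = {{}, {[t]}, {[r=s], [t]}} (3 elements).


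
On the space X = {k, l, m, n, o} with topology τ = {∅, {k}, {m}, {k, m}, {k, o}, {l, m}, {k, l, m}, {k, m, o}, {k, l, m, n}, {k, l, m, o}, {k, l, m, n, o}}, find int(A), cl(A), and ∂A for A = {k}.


int(A) = {k}, cl(A) = {k, n, o}, ∂A = {n, o}.

Closed sets in (X, τ) are complements of opens:
  closed(X, τ) = {∅, {n}, {o}, {l, n}, {n, o}, {k, n, o}, {l, m, n}, {l, n, o}, {k, l, n, o}, {l, m, n, o}, {k, l, m, n, o}}.
int(A) = ⋃ {U ∈ τ : U ⊆ A}. Opens contained in A: ∅, {k}.
Taking the union of these: int(A) = {k}.
cl(A) = ⋂ {C closed : A ⊆ C}. Closed sets containing A: {k, n, o}, {k, l, n, o}, {k, l, m, n, o}.
Intersecting these: cl(A) = {k, n, o}.
∂A = cl(A) ∖ int(A) = {k, n, o} ∖ {k} = {n, o}.


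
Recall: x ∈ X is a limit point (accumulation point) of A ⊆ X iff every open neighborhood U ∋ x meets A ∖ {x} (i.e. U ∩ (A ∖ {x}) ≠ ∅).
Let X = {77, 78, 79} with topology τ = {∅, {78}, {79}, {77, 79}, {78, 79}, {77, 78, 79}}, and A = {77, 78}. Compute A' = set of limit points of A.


A' = ∅

For each x ∈ X, list the open sets U ∈ τ with x ∈ U, then check whether U ∩ (A ∖ {x}) ≠ ∅ for every such U.
  x = 77: open {77, 79} ∋ x has {77, 79} ∩ (A ∖ {77}) = ∅, so x is NOT a limit point.
  x = 78: open {78} ∋ x has {78} ∩ (A ∖ {78}) = ∅, so x is NOT a limit point.
  x = 79: open {79} ∋ x has {79} ∩ (A ∖ {79}) = ∅, so x is NOT a limit point.
Collecting: A' = ∅.


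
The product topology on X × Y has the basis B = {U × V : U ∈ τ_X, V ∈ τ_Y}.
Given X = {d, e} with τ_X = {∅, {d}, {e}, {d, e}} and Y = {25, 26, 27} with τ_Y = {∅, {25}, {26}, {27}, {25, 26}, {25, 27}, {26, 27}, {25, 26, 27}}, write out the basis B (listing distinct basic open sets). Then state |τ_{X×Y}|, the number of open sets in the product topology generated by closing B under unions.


Basis B = {∅ × ∅, {d} × {25}, {d} × {26}, {d} × {27}, {e} × {25}, {e} × {26}, {e} × {27}, {d} × {25, 26}, {d} × {25, 27}, {d, e} × {25}, {d} × {26, 27}, {d, e} × {26}, {d, e} × {27}, {e} × {25, 26}, {e} × {25, 27}, {e} × {26, 27}, {d} × {25, 26, 27}, {e} × {25, 26, 27}, {d, e} × {25, 26}, {d, e} × {25, 27}, {d, e} × {26, 27}, {d, e} × {25, 26, 27}}; |τ_{X×Y}| = 64.

Enumerate products U × V with U ∈ τ_X, V ∈ τ_Y (deduplicated):
  ∅ × ∅ = {} (∅)
  {d} × {25} = {(d,25)}
  {d} × {26} = {(d,26)}
  {d} × {27} = {(d,27)}
  {e} × {25} = {(e,25)}
  {e} × {26} = {(e,26)}
  {e} × {27} = {(e,27)}
  {d} × {25, 26} = {(d,25), (d,26)}
  {d} × {25, 27} = {(d,25), (d,27)}
  {d, e} × {25} = {(d,25), (e,25)}
  {d} × {26, 27} = {(d,26), (d,27)}
  {d, e} × {26} = {(d,26), (e,26)}
  {d, e} × {27} = {(d,27), (e,27)}
  {e} × {25, 26} = {(e,25), (e,26)}
  {e} × {25, 27} = {(e,25), (e,27)}
  {e} × {26, 27} = {(e,26), (e,27)}
  {d} × {25, 26, 27} = {(d,25), (d,26), (d,27)}
  {e} × {25, 26, 27} = {(e,25), (e,26), (e,27)}
  {d, e} × {25, 26} = {(d,25), (d,26), (e,25), (e,26)}
  {d, e} × {25, 27} = {(d,25), (d,27), (e,25), (e,27)}
  {d, e} × {26, 27} = {(d,26), (d,27), (e,26), (e,27)}
  {d, e} × {25, 26, 27} = {(d,25), (d,26), (d,27), (e,25), (e,26), (e,27)}
These 22 distinct sets form the basis B.
Close under arbitrary unions to get τ_{X×Y}; counting gives |τ_{X×Y}| = 64.


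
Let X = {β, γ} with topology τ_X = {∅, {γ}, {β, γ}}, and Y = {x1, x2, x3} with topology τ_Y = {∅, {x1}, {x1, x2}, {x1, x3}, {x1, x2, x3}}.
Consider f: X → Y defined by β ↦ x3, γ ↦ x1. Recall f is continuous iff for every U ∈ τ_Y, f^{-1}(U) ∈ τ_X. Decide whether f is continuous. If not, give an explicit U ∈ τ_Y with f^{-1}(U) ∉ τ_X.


f IS continuous.

Compute f^{-1}(U) for each U ∈ τ_Y:
  U = ∅: f^{-1}(U) = ∅ ∈ τ_X ✓.
  U = {x1}: f^{-1}(U) = {γ} ∈ τ_X ✓.
  U = {x1, x2}: f^{-1}(U) = {γ} ∈ τ_X ✓.
  U = {x1, x3}: f^{-1}(U) = {β, γ} ∈ τ_X ✓.
  U = {x1, x2, x3}: f^{-1}(U) = {β, γ} ∈ τ_X ✓.
Every preimage lies in τ_X, so f IS continuous.


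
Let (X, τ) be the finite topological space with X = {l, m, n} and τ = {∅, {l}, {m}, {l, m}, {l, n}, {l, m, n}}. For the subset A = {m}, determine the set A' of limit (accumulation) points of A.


A' = ∅

For each x ∈ X, list the open sets U ∈ τ with x ∈ U, then check whether U ∩ (A ∖ {x}) ≠ ∅ for every such U.
  x = l: open {l} ∋ x has {l} ∩ (A ∖ {l}) = ∅, so x is NOT a limit point.
  x = m: open {m} ∋ x has {m} ∩ (A ∖ {m}) = ∅, so x is NOT a limit point.
  x = n: open {l, n} ∋ x has {l, n} ∩ (A ∖ {n}) = ∅, so x is NOT a limit point.
Collecting: A' = ∅.


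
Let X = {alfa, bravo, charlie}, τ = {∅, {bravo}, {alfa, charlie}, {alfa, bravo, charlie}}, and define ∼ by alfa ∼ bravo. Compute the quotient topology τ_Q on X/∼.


X/∼ = {[alfa=bravo], [charlie]}; |τ_Q| = 2.

Equivalence classes: [alfa=bravo], [charlie].
Quotient map π: X → X/∼ sends alfa ↦ [alfa=bravo], bravo ↦ [alfa=bravo], charlie ↦ [charlie].
For each subset V ⊆ X/∼, compute π^{-1}(V) ⊆ X and check whether π^{-1}(V) ∈ τ. V is open in τ_Q iff π^{-1}(V) ∈ τ.
  V = {}: π^{-1}(V) = ∅ ∈ τ ✓.
  V = {[alfa=bravo]}: π^{-1}(V) = {alfa, bravo} ∉ τ ✗.
  V = {[charlie]}: π^{-1}(V) = {charlie} ∉ τ ✗.
  V = {[alfa=bravo], [charlie]}: π^{-1}(V) = {alfa, bravo, charlie} ∈ τ ✓.
Open sets in the quotient: τ_Q = {{}, {[alfa=bravo], [charlie]}} (2 elements).


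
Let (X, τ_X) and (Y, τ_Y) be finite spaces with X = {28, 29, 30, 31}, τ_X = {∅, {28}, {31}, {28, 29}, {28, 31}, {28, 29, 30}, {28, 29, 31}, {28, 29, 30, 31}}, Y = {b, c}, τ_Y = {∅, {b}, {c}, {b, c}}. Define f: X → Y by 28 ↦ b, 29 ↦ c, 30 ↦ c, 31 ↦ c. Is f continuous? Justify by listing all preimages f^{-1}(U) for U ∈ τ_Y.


f is NOT continuous.

Compute f^{-1}(U) for each U ∈ τ_Y:
  U = ∅: f^{-1}(U) = ∅ ∈ τ_X ✓.
  U = {b}: f^{-1}(U) = {28} ∈ τ_X ✓.
  U = {c}: f^{-1}(U) = {29, 30, 31} ∉ τ_X ✗.
  U = {b, c}: f^{-1}(U) = {28, 29, 30, 31} ∈ τ_X ✓.
Found U = {c} with f^{-1}(U) = {29, 30, 31} not in τ_X. Therefore f is NOT continuous.


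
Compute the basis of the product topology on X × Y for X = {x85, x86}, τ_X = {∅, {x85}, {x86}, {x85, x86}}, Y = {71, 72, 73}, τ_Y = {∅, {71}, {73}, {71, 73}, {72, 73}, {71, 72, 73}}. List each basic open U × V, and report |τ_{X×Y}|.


Basis B = {∅ × ∅, {x85} × {71}, {x85} × {73}, {x86} × {71}, {x86} × {73}, {x85} × {71, 73}, {x85, x86} × {71}, {x85} × {72, 73}, {x85, x86} × {73}, {x86} × {71, 73}, {x86} × {72, 73}, {x85} × {71, 72, 73}, {x86} × {71, 72, 73}, {x85, x86} × {71, 73}, {x85, x86} × {72, 73}, {x85, x86} × {71, 72, 73}}; |τ_{X×Y}| = 36.

Enumerate products U × V with U ∈ τ_X, V ∈ τ_Y (deduplicated):
  ∅ × ∅ = {} (∅)
  {x85} × {71} = {(x85,71)}
  {x85} × {73} = {(x85,73)}
  {x86} × {71} = {(x86,71)}
  {x86} × {73} = {(x86,73)}
  {x85} × {71, 73} = {(x85,71), (x85,73)}
  {x85, x86} × {71} = {(x85,71), (x86,71)}
  {x85} × {72, 73} = {(x85,72), (x85,73)}
  {x85, x86} × {73} = {(x85,73), (x86,73)}
  {x86} × {71, 73} = {(x86,71), (x86,73)}
  {x86} × {72, 73} = {(x86,72), (x86,73)}
  {x85} × {71, 72, 73} = {(x85,71), (x85,72), (x85,73)}
  {x86} × {71, 72, 73} = {(x86,71), (x86,72), (x86,73)}
  {x85, x86} × {71, 73} = {(x85,71), (x85,73), (x86,71), (x86,73)}
  {x85, x86} × {72, 73} = {(x85,72), (x85,73), (x86,72), (x86,73)}
  {x85, x86} × {71, 72, 73} = {(x85,71), (x85,72), (x85,73), (x86,71), (x86,72), (x86,73)}
These 16 distinct sets form the basis B.
Close under arbitrary unions to get τ_{X×Y}; counting gives |τ_{X×Y}| = 36.


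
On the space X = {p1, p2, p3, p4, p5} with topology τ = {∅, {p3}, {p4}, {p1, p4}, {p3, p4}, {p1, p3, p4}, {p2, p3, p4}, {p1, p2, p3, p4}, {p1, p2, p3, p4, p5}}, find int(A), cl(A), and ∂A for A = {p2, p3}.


int(A) = {p3}, cl(A) = {p2, p3, p5}, ∂A = {p2, p5}.

Closed sets in (X, τ) are complements of opens:
  closed(X, τ) = {∅, {p5}, {p1, p5}, {p2, p5}, {p1, p2, p5}, {p2, p3, p5}, {p1, p2, p3, p5}, {p1, p2, p4, p5}, {p1, p2, p3, p4, p5}}.
int(A) = ⋃ {U ∈ τ : U ⊆ A}. Opens contained in A: ∅, {p3}.
Taking the union of these: int(A) = {p3}.
cl(A) = ⋂ {C closed : A ⊆ C}. Closed sets containing A: {p2, p3, p5}, {p1, p2, p3, p5}, {p1, p2, p3, p4, p5}.
Intersecting these: cl(A) = {p2, p3, p5}.
∂A = cl(A) ∖ int(A) = {p2, p3, p5} ∖ {p3} = {p2, p5}.
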